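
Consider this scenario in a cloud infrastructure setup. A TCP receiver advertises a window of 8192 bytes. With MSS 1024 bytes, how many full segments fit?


Given: RWND = 8192 bytes, MSS = 1024 bytes
Full segments = floor(RWND / MSS)
Full segments = floor(8192 / 1024)
Full segments = floor(8.0) = 8

8


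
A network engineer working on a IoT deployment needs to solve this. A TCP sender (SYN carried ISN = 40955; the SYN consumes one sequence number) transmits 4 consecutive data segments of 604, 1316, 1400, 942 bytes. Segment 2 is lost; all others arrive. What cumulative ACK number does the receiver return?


SYN uses sequence number 40955; first data byte = ISN + 1 = 40956.
Segment 1: SEQ = 40956, len = 604 B, covers [40956, 41559]
Segment 2: SEQ = 41560, len = 1316 B, covers [41560, 42875] [LOST]
Segment 3: SEQ = 42876, len = 1400 B, covers [42876, 44275]
Segment 4: SEQ = 44276, len = 942 B, covers [44276, 45217]
In-order data received: bytes [40956, 41559] (segments 1..1).
Segment 2 missing -> gap begins at byte 41560; later segments buffered out of order.
Cumulative ACK = next expected in-order byte = 40956 + 604 = 41560

41560


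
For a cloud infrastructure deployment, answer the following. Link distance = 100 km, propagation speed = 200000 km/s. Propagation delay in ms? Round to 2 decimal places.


Given: distance = 100 km, speed = 200000 km/s
Delay = distance / speed = 100 / 200000 seconds
Delay in ms = 100 * 1000 / 200000
Delay = 0.5000 ms
Rounded to 2 dp = 0.50 ms

0.50


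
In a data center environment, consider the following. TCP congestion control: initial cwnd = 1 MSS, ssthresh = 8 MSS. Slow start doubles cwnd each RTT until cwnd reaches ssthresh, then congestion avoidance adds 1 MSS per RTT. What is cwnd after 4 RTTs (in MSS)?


RTT 0: cwnd = 1 MSS (initial)
RTT 1: cwnd = 2 MSS (slow start, doubled)
RTT 2: cwnd = 4 MSS (slow start, doubled)
RTT 3: cwnd = 8 MSS (slow start, doubled)
RTT 4: cwnd = 9 MSS (congestion avoidance, +1)

9


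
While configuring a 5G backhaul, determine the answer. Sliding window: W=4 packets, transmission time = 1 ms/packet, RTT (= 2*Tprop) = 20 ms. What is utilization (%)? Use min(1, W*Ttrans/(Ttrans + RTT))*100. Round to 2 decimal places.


Given: W = 4, Ttrans = 1 ms, RTT = 20 ms (= 2 * Tprop, Tprop = 10 ms)
Cycle time = Ttrans + RTT = 1 + 20 = 21 ms (first packet sent until its ACK returns)
W * Ttrans = 4 * 1 = 4 ms of sending per cycle
W * Ttrans / (Ttrans + RTT) = 4 / 21 = 0.190476
U = min(1, 0.190476) = 0.190476
U% = 19.05%

19.05


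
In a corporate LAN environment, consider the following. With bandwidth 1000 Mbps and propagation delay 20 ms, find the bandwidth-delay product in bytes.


Given: bandwidth = 1000 Mbps, delay = 20 ms
BDP in bits = 1000 * 10^6 * 20 / 1000
BDP in bits = 20000000
BDP in bytes = 20000000 / 8 = 2500000

2500000


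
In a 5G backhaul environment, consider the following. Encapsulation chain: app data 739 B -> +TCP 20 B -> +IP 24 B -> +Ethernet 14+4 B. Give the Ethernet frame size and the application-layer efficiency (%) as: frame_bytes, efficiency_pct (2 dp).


TCP segment = 739 + 20 = 759 B
IP packet = 759 + 24 = 783 B
Ethernet frame = 783 + 14 + 4 = 801 B
Efficiency = app / frame = 739 / 801 = 0.922597 = 92.2597% -> 92.26% (2 dp)

801, 92.26


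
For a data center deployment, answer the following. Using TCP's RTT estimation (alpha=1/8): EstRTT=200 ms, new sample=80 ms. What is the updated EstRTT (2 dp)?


Given: EstRTT = 200 ms, SampleRTT = 80 ms, alpha = 1/8
New EstRTT = (1 - alpha) * EstRTT + alpha * SampleRTT
(7/8) * 200 = 175
(1/8) * 80 = 10
New EstRTT = 175 + 10 = 185 ms -> 185.00 ms (2 dp)

185.00


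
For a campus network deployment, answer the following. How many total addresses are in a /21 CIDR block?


Given: CIDR prefix /21
Host bits = 32 - 21 = 11
Total addresses = 2^11 = 2048

2048


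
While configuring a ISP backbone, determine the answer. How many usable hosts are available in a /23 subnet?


Given: subnet mask /23
Host bits = 32 - 23 = 9
Total addresses = 2^9 = 512
Usable hosts = 512 - 2 (network + broadcast) = 510

510


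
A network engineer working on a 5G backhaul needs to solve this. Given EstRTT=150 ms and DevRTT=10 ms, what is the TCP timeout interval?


Given: EstRTT = 150 ms, DevRTT = 10 ms
Timeout = EstRTT + 4 * DevRTT
4 * DevRTT = 4 * 10 = 40
Timeout = 150 + 40 = 190 ms

190


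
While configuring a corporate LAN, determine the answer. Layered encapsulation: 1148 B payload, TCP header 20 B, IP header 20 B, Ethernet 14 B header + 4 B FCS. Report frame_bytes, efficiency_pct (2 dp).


TCP segment = 1148 + 20 = 1168 B
IP packet = 1168 + 20 = 1188 B
Ethernet frame = 1188 + 14 + 4 = 1206 B
Efficiency = app / frame = 1148 / 1206 = 0.951907 = 95.1907% -> 95.19% (2 dp)

1206, 95.19


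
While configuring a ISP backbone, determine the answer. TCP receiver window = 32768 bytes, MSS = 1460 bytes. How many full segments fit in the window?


Given: RWND = 32768 bytes, MSS = 1460 bytes
Full segments = floor(RWND / MSS)
Full segments = floor(32768 / 1460)
Full segments = floor(22.4438) = 22

22


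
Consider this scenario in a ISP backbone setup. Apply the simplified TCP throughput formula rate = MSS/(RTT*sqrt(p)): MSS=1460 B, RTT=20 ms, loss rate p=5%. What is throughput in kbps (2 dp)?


Given: MSS = 1460 bytes, RTT = 20 ms, loss = 5%
RTT in seconds = 20 / 1000 = 0.02
Loss rate = 5% = 0.05
sqrt(loss) = sqrt(0.05) = 0.223606797750
Throughput (bytes/s) = 1460 / (0.02 * 0.223606797750) = 326465.9247
Throughput (kbps) = 326465.9247 * 8 / 1000 = 2611.727398 -> 2611.73 kbps (2 dp)

2611.73


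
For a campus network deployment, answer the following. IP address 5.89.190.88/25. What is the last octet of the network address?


Given: IP = 5.89.190.88, prefix = /25
Subnet mask = 255.255.255.128
Last octet of IP: 88
Last octet of mask: 128
Network last octet = 88 AND 128 = 0

0


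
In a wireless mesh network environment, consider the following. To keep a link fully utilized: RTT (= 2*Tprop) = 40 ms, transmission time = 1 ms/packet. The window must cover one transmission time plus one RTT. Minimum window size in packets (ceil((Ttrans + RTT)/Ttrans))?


Given: Ttrans = 1 ms, RTT = 40 ms (= 2 * Tprop, Tprop = 20 ms)
Time until first ACK returns = Ttrans + RTT = 1 + 40 = 41 ms
Need W * Ttrans >= Ttrans + RTT  ->  W >= (Ttrans + RTT) / Ttrans
(Ttrans + RTT) / Ttrans = 41 / 1 = 41
W_min = ceil(41) = 41

41


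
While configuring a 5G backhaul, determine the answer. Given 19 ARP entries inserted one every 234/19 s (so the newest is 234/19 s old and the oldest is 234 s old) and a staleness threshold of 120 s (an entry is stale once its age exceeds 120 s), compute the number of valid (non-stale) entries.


Ages are k * 234/19 s for k = 1..19 (spacing = 12.3158 s).
Entry k is valid iff k * 234/19 <= 120 iff k <= 19 * 120 / 234 = 9.7436
n_valid = floor(9.7436) = 9
(n_stale = 19 - 9 = 10)

9


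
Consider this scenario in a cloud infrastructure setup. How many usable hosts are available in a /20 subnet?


Given: subnet mask /20
Host bits = 32 - 20 = 12
Total addresses = 2^12 = 4096
Usable hosts = 4096 - 2 (network + broadcast) = 4094

4094


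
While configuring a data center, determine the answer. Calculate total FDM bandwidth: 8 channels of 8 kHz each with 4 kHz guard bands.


Given: 8 channels, 8 kHz each, guard = 4 kHz
Channel bandwidth = 8 * 8 = 64 kHz
Guard bands = 7 gaps * 4 kHz = 28 kHz
Total = 64 + 28 = 92 kHz

92


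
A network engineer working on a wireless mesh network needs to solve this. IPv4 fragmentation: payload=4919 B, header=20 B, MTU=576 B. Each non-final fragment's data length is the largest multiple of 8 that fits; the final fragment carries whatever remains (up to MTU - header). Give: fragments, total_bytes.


Max data per non-final fragment = floor((MTU - header)/8)*8 = floor((576 - 20)/8)*8 = floor(556/8)*8 = 552 B
Final fragment needs no 8-byte alignment: it can carry up to MTU - header = 556 B
Non-final fragments needed = ceil((payload - 556) / 552) = ceil(4363/552) = ceil(7.9040) = 8
Number of fragments = 8 + 1 = 9
Fragment sizes (data): 8 * 552 B + 503 B (last, 503 <= 556 OK)
Total bytes sent = payload + n_frags * header = 4919 + 9*20 = 4919 + 180 = 5099 B

9, 5099


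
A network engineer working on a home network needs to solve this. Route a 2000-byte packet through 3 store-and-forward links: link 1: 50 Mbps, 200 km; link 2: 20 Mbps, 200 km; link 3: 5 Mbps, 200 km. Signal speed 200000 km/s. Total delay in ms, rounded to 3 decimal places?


Packet = 2000 bytes = 16000 bits. Store-and-forward: sum (t_trans + t_prop) per link.
Link 1: t_trans = 16000/(50*10^6) s = 0.3200 ms; t_prop = 200/200000 s = 1.0000 ms; subtotal = 1.3200 ms
Link 2: t_trans = 16000/(20*10^6) s = 0.8000 ms; t_prop = 200/200000 s = 1.0000 ms; subtotal = 1.8000 ms
Link 3: t_trans = 16000/(5*10^6) s = 3.2000 ms; t_prop = 200/200000 s = 1.0000 ms; subtotal = 4.2000 ms
End-to-end = 1.3200 + 1.8000 + 4.2000 = 7.3200 ms -> 7.320 ms (3 dp)

7.320


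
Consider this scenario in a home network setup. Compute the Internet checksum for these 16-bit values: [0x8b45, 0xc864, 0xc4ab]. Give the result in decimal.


Given words: [0x8b45, 0xc864, 0xc4ab]
Step 1: Sum all words
Raw sum = 35653 + 51300 + 50347 = 137300
Step 2: Fold carry: (6228 + 2) = 6230
One's complement = ~6230 & 0xFFFF = 59305

59305


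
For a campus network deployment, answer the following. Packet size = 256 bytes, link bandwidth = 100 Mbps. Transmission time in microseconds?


Given: packet = 256 bytes, bandwidth = 100 Mbps
Packet in bits = 256 * 8 = 2048 bits
Bandwidth = 100 * 10^6 = 100000000 bps
Time = 2048 / 100000000 seconds
Time in us = 2048 * 10^6 / 100000000 = 20.48

20.48


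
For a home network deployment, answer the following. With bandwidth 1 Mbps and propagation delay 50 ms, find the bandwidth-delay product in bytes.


Given: bandwidth = 1 Mbps, delay = 50 ms
BDP in bits = 1 * 10^6 * 50 / 1000
BDP in bits = 50000
BDP in bytes = 50000 / 8 = 6250

6250


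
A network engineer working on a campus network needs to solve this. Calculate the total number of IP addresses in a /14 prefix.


Given: CIDR prefix /14
Host bits = 32 - 14 = 18
Total addresses = 2^18 = 262144

262144


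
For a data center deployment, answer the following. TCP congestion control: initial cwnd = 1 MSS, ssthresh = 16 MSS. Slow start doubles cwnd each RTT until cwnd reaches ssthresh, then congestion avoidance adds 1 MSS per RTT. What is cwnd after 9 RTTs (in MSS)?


RTT 0: cwnd = 1 MSS (initial)
RTT 1: cwnd = 2 MSS (slow start, doubled)
RTT 2: cwnd = 4 MSS (slow start, doubled)
RTT 3: cwnd = 8 MSS (slow start, doubled)
RTT 4: cwnd = 16 MSS (slow start, doubled)
RTT 5: cwnd = 17 MSS (congestion avoidance, +1)
RTT 6: cwnd = 18 MSS (congestion avoidance, +1)
RTT 7: cwnd = 19 MSS (congestion avoidance, +1)
RTT 8: cwnd = 20 MSS (congestion avoidance, +1)
RTT 9: cwnd = 21 MSS (congestion avoidance, +1)

21


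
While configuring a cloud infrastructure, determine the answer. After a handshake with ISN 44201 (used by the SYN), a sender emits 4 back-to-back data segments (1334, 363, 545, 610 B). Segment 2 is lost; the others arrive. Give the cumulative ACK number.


SYN uses sequence number 44201; first data byte = ISN + 1 = 44202.
Segment 1: SEQ = 44202, len = 1334 B, covers [44202, 45535]
Segment 2: SEQ = 45536, len = 363 B, covers [45536, 45898] [LOST]
Segment 3: SEQ = 45899, len = 545 B, covers [45899, 46443]
Segment 4: SEQ = 46444, len = 610 B, covers [46444, 47053]
In-order data received: bytes [44202, 45535] (segments 1..1).
Segment 2 missing -> gap begins at byte 45536; later segments buffered out of order.
Cumulative ACK = next expected in-order byte = 44202 + 1334 = 45536

45536


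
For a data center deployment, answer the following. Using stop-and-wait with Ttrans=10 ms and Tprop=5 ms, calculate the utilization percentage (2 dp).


Given: Ttrans = 10 ms, Tprop = 5 ms
RTT = 2 * Tprop = 2 * 5 = 10 ms
U = Ttrans / (Ttrans + RTT)
U = 10 / (10 + 10)
U = 10 / 20 = 0.5
U% = 50.00%

50.00


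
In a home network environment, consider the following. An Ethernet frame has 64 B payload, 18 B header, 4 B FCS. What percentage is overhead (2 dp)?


Given: payload = 64 B, header = 18 B, trailer = 4 B
Overhead bytes = header + trailer = 18 + 4 = 22
Total frame = payload + overhead = 64 + 22 = 86
Overhead % = 22 / 86 * 100 = 25.5814% -> 25.58% (2 dp)

25.58


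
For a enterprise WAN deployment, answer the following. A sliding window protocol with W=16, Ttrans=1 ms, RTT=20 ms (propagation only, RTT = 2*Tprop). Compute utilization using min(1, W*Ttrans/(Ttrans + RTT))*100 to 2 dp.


Given: W = 16, Ttrans = 1 ms, RTT = 20 ms (= 2 * Tprop, Tprop = 10 ms)
Cycle time = Ttrans + RTT = 1 + 20 = 21 ms (first packet sent until its ACK returns)
W * Ttrans = 16 * 1 = 16 ms of sending per cycle
W * Ttrans / (Ttrans + RTT) = 16 / 21 = 0.761905
U = min(1, 0.761905) = 0.761905
U% = 76.19%

76.19


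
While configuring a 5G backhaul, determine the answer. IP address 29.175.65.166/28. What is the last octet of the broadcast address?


Given: IP = 29.175.65.166, prefix = /28
Host bits = 32 - 28 = 4
Network last octet = 166 AND mask = 160
Host part size = 2^4 - 1 = 15
Broadcast last octet = 160 OR 15 = 175

175


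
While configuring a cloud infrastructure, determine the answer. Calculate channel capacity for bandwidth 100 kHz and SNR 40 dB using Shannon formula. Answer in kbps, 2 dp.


Given: B = 100 kHz, SNR = 40 dB
SNR linear = 10^(40/10) = 10000
1 + SNR = 10001
log2(10001) = 13.2878566418
C = 100 * 1000 * 13.2878566418 = 1328785.6642 bps
C = 1328.785664 kbps -> 1328.79 kbps (2 dp)

1328.79


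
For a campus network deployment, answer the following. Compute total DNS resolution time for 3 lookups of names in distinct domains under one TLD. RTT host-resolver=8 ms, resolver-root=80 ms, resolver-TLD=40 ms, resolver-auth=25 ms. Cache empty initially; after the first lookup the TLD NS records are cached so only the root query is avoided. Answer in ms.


Lookup 1 (cold cache): local + root + TLD + auth = 8 + 80 + 40 + 25 = 153 ms
Lookups 2..3 (TLD NS cached -> skip root; new domain -> still ask TLD and auth): local + TLD + auth = 8 + 40 + 25 = 73 ms each
Remaining 2 lookups: 2 * 73 = 146 ms
Total = 153 + 146 = 299 ms

299


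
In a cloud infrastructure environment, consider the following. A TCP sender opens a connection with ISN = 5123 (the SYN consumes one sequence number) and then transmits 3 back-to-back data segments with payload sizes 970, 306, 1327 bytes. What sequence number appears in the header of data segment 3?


The SYN occupies sequence number ISN = 5123, so the first data byte is ISN + 1 = 5124.
SEQ of data segment i = (ISN + 1) + sum of payload sizes of segments 1..i-1.
Segment 1: SEQ = 5124, payload = 970 bytes
Segment 2: SEQ = 6094, payload = 306 bytes
Segment 3: SEQ = 6400, payload = 1327 bytes
SEQ of segment 3 = 5124 + 970 + 306 = 6400

6400


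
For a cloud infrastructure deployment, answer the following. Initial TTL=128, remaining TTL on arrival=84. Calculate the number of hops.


Given: initial TTL = 128, received TTL = 84
Hops = initial TTL - received TTL
Hops = 128 - 84 = 44

44


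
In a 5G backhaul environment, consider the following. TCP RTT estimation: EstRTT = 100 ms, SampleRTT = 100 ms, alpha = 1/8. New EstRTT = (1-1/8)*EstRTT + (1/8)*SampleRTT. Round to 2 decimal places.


Given: EstRTT = 100 ms, SampleRTT = 100 ms, alpha = 1/8
New EstRTT = (1 - alpha) * EstRTT + alpha * SampleRTT
(7/8) * 100 = 87.5
(1/8) * 100 = 12.5
New EstRTT = 87.5 + 12.5 = 100 ms -> 100.00 ms (2 dp)

100.00


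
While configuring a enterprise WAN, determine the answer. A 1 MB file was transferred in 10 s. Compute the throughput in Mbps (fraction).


Given: file = 1 MB, time = 10 s
File in Mb = 1 * 8 = 8 Mb
Throughput = 8 / 10 Mbps
Throughput = 4/5 Mbps

4/5


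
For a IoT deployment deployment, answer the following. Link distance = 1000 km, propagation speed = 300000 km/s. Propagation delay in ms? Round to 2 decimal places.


Given: distance = 1000 km, speed = 300000 km/s
Delay = distance / speed = 1000 / 300000 seconds
Delay in ms = 1000 * 1000 / 300000
Delay = 3.3333 ms
Rounded to 2 dp = 3.33 ms

3.33


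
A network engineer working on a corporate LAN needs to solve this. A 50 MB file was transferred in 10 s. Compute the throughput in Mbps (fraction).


Given: file = 50 MB, time = 10 s
File in Mb = 50 * 8 = 400 Mb
Throughput = 400 / 10 Mbps
Throughput = 40 Mbps

40


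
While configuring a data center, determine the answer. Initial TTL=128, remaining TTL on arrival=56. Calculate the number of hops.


Given: initial TTL = 128, received TTL = 56
Hops = initial TTL - received TTL
Hops = 128 - 56 = 72

72


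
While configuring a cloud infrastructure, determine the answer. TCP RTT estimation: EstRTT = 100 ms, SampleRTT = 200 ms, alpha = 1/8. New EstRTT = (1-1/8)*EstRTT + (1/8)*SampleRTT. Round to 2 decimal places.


Given: EstRTT = 100 ms, SampleRTT = 200 ms, alpha = 1/8
New EstRTT = (1 - alpha) * EstRTT + alpha * SampleRTT
(7/8) * 100 = 87.5
(1/8) * 200 = 25
New EstRTT = 87.5 + 25 = 112.5 ms -> 112.50 ms (2 dp)

112.50


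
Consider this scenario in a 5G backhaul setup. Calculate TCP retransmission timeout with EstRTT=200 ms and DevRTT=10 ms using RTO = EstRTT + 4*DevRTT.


Given: EstRTT = 200 ms, DevRTT = 10 ms
Timeout = EstRTT + 4 * DevRTT
4 * DevRTT = 4 * 10 = 40
Timeout = 200 + 40 = 240 ms

240


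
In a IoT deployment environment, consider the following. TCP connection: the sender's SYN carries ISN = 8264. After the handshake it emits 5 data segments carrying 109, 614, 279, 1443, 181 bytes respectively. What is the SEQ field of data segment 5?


The SYN occupies sequence number ISN = 8264, so the first data byte is ISN + 1 = 8265.
SEQ of data segment i = (ISN + 1) + sum of payload sizes of segments 1..i-1.
Segment 1: SEQ = 8265, payload = 109 bytes
Segment 2: SEQ = 8374, payload = 614 bytes
Segment 3: SEQ = 8988, payload = 279 bytes
Segment 4: SEQ = 9267, payload = 1443 bytes
Segment 5: SEQ = 10710, payload = 181 bytes
SEQ of segment 5 = 8265 + 109 + 614 + 279 + 1443 = 10710

10710


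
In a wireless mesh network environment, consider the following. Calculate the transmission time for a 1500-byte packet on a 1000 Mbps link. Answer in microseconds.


Given: packet = 1500 bytes, bandwidth = 1000 Mbps
Packet in bits = 1500 * 8 = 12000 bits
Bandwidth = 1000 * 10^6 = 1000000000 bps
Time = 12000 / 1000000000 seconds
Time in us = 12000 * 10^6 / 1000000000 = 12

12


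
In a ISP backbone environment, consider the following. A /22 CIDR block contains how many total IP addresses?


Given: CIDR prefix /22
Host bits = 32 - 22 = 10
Total addresses = 2^10 = 1024

1024


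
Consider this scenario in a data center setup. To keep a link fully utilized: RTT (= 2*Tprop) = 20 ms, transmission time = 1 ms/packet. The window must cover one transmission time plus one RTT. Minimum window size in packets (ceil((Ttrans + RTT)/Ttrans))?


Given: Ttrans = 1 ms, RTT = 20 ms (= 2 * Tprop, Tprop = 10 ms)
Time until first ACK returns = Ttrans + RTT = 1 + 20 = 21 ms
Need W * Ttrans >= Ttrans + RTT  ->  W >= (Ttrans + RTT) / Ttrans
(Ttrans + RTT) / Ttrans = 21 / 1 = 21
W_min = ceil(21) = 21

21


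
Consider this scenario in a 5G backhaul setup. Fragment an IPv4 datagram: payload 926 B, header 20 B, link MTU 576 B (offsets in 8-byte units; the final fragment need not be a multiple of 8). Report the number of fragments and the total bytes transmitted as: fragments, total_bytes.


Max data per non-final fragment = floor((MTU - header)/8)*8 = floor((576 - 20)/8)*8 = floor(556/8)*8 = 552 B
Final fragment needs no 8-byte alignment: it can carry up to MTU - header = 556 B
Non-final fragments needed = ceil((payload - 556) / 552) = ceil(370/552) = ceil(0.6703) = 1
Number of fragments = 1 + 1 = 2
Fragment sizes (data): 1 * 552 B + 374 B (last, 374 <= 556 OK)
Total bytes sent = payload + n_frags * header = 926 + 2*20 = 926 + 40 = 966 B

2, 966


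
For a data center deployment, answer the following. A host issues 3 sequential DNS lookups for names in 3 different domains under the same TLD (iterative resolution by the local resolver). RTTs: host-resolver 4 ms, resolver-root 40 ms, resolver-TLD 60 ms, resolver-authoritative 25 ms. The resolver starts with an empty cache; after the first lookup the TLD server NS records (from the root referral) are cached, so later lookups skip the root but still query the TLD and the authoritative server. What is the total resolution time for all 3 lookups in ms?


Lookup 1 (cold cache): local + root + TLD + auth = 4 + 40 + 60 + 25 = 129 ms
Lookups 2..3 (TLD NS cached -> skip root; new domain -> still ask TLD and auth): local + TLD + auth = 4 + 60 + 25 = 89 ms each
Remaining 2 lookups: 2 * 89 = 178 ms
Total = 129 + 178 = 307 ms

307


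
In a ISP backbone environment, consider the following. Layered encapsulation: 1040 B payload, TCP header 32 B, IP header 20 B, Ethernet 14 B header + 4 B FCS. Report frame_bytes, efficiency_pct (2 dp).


TCP segment = 1040 + 32 = 1072 B
IP packet = 1072 + 20 = 1092 B
Ethernet frame = 1092 + 14 + 4 = 1110 B
Efficiency = app / frame = 1040 / 1110 = 0.936937 = 93.6937% -> 93.69% (2 dp)

1110, 93.69


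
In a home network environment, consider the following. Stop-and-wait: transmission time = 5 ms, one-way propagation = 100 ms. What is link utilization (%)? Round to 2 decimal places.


Given: Ttrans = 5 ms, Tprop = 100 ms
RTT = 2 * Tprop = 2 * 100 = 200 ms
U = Ttrans / (Ttrans + RTT)
U = 5 / (5 + 200)
U = 5 / 205 = 0.02439
U% = 2.44%

2.44


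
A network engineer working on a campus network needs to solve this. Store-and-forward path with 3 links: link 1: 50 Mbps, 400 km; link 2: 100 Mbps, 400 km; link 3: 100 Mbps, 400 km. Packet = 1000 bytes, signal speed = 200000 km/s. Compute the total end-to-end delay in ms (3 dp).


Packet = 1000 bytes = 8000 bits. Store-and-forward: sum (t_trans + t_prop) per link.
Link 1: t_trans = 8000/(50*10^6) s = 0.1600 ms; t_prop = 400/200000 s = 2.0000 ms; subtotal = 2.1600 ms
Link 2: t_trans = 8000/(100*10^6) s = 0.0800 ms; t_prop = 400/200000 s = 2.0000 ms; subtotal = 2.0800 ms
Link 3: t_trans = 8000/(100*10^6) s = 0.0800 ms; t_prop = 400/200000 s = 2.0000 ms; subtotal = 2.0800 ms
End-to-end = 2.1600 + 2.0800 + 2.0800 = 6.3200 ms -> 6.320 ms (3 dp)

6.320


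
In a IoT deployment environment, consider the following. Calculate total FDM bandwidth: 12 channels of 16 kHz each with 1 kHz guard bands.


Given: 12 channels, 16 kHz each, guard = 1 kHz
Channel bandwidth = 12 * 16 = 192 kHz
Guard bands = 11 gaps * 1 kHz = 11 kHz
Total = 192 + 11 = 203 kHz

203


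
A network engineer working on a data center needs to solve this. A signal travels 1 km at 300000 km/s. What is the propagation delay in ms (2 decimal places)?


Given: distance = 1 km, speed = 300000 km/s
Delay = distance / speed = 1 / 300000 seconds
Delay in ms = 1 * 1000 / 300000
Delay = 0.0033 ms
Rounded to 2 dp = 0.00 ms

0.00


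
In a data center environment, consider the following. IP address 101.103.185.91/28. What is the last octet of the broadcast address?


Given: IP = 101.103.185.91, prefix = /28
Host bits = 32 - 28 = 4
Network last octet = 91 AND mask = 80
Host part size = 2^4 - 1 = 15
Broadcast last octet = 80 OR 15 = 95

95


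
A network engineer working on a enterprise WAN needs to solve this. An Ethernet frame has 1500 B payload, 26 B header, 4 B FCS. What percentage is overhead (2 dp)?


Given: payload = 1500 B, header = 26 B, trailer = 4 B
Overhead bytes = header + trailer = 26 + 4 = 30
Total frame = payload + overhead = 1500 + 30 = 1530
Overhead % = 30 / 1530 * 100 = 1.9608% -> 1.96% (2 dp)

1.96


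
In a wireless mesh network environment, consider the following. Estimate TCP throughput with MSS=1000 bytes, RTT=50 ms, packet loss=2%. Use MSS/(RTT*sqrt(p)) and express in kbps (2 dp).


Given: MSS = 1000 bytes, RTT = 50 ms, loss = 2%
RTT in seconds = 50 / 1000 = 0.05
Loss rate = 2% = 0.02
sqrt(loss) = sqrt(0.02) = 0.141421356237
Throughput (bytes/s) = 1000 / (0.05 * 0.141421356237) = 141421.3562
Throughput (kbps) = 141421.3562 * 8 / 1000 = 1131.370850 -> 1131.37 kbps (2 dp)

1131.37


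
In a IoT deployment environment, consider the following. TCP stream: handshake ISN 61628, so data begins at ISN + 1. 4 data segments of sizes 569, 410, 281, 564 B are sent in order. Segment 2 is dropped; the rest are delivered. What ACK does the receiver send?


SYN uses sequence number 61628; first data byte = ISN + 1 = 61629.
Segment 1: SEQ = 61629, len = 569 B, covers [61629, 62197]
Segment 2: SEQ = 62198, len = 410 B, covers [62198, 62607] [LOST]
Segment 3: SEQ = 62608, len = 281 B, covers [62608, 62888]
Segment 4: SEQ = 62889, len = 564 B, covers [62889, 63452]
In-order data received: bytes [61629, 62197] (segments 1..1).
Segment 2 missing -> gap begins at byte 62198; later segments buffered out of order.
Cumulative ACK = next expected in-order byte = 61629 + 569 = 62198

62198


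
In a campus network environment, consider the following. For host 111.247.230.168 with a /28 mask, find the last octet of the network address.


Given: IP = 111.247.230.168, prefix = /28
Subnet mask = 255.255.255.240
Last octet of IP: 168
Last octet of mask: 240
Network last octet = 168 AND 240 = 160

160


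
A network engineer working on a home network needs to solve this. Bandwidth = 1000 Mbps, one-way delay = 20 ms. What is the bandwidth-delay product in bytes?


Given: bandwidth = 1000 Mbps, delay = 20 ms
BDP in bits = 1000 * 10^6 * 20 / 1000
BDP in bits = 20000000
BDP in bytes = 20000000 / 8 = 2500000

2500000


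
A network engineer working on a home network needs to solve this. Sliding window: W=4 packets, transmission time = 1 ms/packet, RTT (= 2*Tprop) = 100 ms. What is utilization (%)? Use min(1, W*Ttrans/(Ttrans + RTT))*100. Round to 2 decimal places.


Given: W = 4, Ttrans = 1 ms, RTT = 100 ms (= 2 * Tprop, Tprop = 50 ms)
Cycle time = Ttrans + RTT = 1 + 100 = 101 ms (first packet sent until its ACK returns)
W * Ttrans = 4 * 1 = 4 ms of sending per cycle
W * Ttrans / (Ttrans + RTT) = 4 / 101 = 0.039604
U = min(1, 0.039604) = 0.039604
U% = 3.96%

3.96


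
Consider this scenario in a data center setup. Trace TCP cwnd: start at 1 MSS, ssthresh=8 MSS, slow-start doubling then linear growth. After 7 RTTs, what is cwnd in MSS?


RTT 0: cwnd = 1 MSS (initial)
RTT 1: cwnd = 2 MSS (slow start, doubled)
RTT 2: cwnd = 4 MSS (slow start, doubled)
RTT 3: cwnd = 8 MSS (slow start, doubled)
RTT 4: cwnd = 9 MSS (congestion avoidance, +1)
RTT 5: cwnd = 10 MSS (congestion avoidance, +1)
RTT 6: cwnd = 11 MSS (congestion avoidance, +1)
RTT 7: cwnd = 12 MSS (congestion avoidance, +1)

12


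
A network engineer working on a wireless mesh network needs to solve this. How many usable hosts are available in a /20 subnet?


Given: subnet mask /20
Host bits = 32 - 20 = 12
Total addresses = 2^12 = 4096
Usable hosts = 4096 - 2 (network + broadcast) = 4094

4094


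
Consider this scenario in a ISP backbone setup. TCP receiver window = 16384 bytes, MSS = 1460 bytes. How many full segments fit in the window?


Given: RWND = 16384 bytes, MSS = 1460 bytes
Full segments = floor(RWND / MSS)
Full segments = floor(16384 / 1460)
Full segments = floor(11.2219) = 11

11


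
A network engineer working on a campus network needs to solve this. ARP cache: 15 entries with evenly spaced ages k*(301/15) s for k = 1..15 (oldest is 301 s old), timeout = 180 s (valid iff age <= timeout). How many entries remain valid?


Ages are k * 301/15 s for k = 1..15 (spacing = 20.0667 s).
Entry k is valid iff k * 301/15 <= 180 iff k <= 15 * 180 / 301 = 8.9701
n_valid = floor(8.9701) = 8
(n_stale = 15 - 8 = 7)

8


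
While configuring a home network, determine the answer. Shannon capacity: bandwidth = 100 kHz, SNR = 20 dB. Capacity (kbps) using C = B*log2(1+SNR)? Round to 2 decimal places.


Given: B = 100 kHz, SNR = 20 dB
SNR linear = 10^(20/10) = 100
1 + SNR = 101
log2(101) = 6.6582114828
C = 100 * 1000 * 6.6582114828 = 665821.1483 bps
C = 665.821148 kbps -> 665.82 kbps (2 dp)

665.82


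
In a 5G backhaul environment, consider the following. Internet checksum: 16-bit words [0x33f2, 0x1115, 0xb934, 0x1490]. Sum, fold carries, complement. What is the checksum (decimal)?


Given words: [0x33f2, 0x1115, 0xb934, 0x1490]
Step 1: Sum all words
Raw sum = 13298 + 4373 + 47412 + 5264 = 70347
Step 2: Fold carry: (4811 + 1) = 4812
One's complement = ~4812 & 0xFFFF = 60723

60723


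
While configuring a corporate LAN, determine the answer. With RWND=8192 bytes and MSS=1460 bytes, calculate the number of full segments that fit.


Given: RWND = 8192 bytes, MSS = 1460 bytes
Full segments = floor(RWND / MSS)
Full segments = floor(8192 / 1460)
Full segments = floor(5.611) = 5

5


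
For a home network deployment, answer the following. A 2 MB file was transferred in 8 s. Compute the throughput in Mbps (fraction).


Given: file = 2 MB, time = 8 s
File in Mb = 2 * 8 = 16 Mb
Throughput = 16 / 8 Mbps
Throughput = 2 Mbps

2


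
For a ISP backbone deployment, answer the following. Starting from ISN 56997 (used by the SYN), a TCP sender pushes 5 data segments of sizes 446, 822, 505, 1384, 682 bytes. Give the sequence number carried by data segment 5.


The SYN occupies sequence number ISN = 56997, so the first data byte is ISN + 1 = 56998.
SEQ of data segment i = (ISN + 1) + sum of payload sizes of segments 1..i-1.
Segment 1: SEQ = 56998, payload = 446 bytes
Segment 2: SEQ = 57444, payload = 822 bytes
Segment 3: SEQ = 58266, payload = 505 bytes
Segment 4: SEQ = 58771, payload = 1384 bytes
Segment 5: SEQ = 60155, payload = 682 bytes
SEQ of segment 5 = 56998 + 446 + 822 + 505 + 1384 = 60155

60155


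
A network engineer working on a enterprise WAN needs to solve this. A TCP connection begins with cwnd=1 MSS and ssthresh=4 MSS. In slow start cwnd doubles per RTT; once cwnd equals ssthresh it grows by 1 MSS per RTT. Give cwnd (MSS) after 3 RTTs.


RTT 0: cwnd = 1 MSS (initial)
RTT 1: cwnd = 2 MSS (slow start, doubled)
RTT 2: cwnd = 4 MSS (slow start, doubled)
RTT 3: cwnd = 5 MSS (congestion avoidance, +1)

5


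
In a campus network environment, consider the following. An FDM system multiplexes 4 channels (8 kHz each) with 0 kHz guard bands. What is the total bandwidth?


Given: 4 channels, 8 kHz each, guard = 0 kHz
Channel bandwidth = 4 * 8 = 32 kHz
Guard bands = 3 gaps * 0 kHz = 0 kHz
Total = 32 + 0 = 32 kHz

32


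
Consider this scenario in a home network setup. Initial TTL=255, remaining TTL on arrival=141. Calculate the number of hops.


Given: initial TTL = 255, received TTL = 141
Hops = initial TTL - received TTL
Hops = 255 - 141 = 114

114


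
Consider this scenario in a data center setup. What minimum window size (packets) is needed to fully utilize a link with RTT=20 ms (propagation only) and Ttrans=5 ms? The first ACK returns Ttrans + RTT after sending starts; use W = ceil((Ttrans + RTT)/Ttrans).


Given: Ttrans = 5 ms, RTT = 20 ms (= 2 * Tprop, Tprop = 10 ms)
Time until first ACK returns = Ttrans + RTT = 5 + 20 = 25 ms
Need W * Ttrans >= Ttrans + RTT  ->  W >= (Ttrans + RTT) / Ttrans
(Ttrans + RTT) / Ttrans = 25 / 5 = 5
W_min = ceil(5) = 5

5


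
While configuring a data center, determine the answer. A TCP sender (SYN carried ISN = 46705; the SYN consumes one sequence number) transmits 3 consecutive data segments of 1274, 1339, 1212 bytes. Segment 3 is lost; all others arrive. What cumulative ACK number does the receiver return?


SYN uses sequence number 46705; first data byte = ISN + 1 = 46706.
Segment 1: SEQ = 46706, len = 1274 B, covers [46706, 47979]
Segment 2: SEQ = 47980, len = 1339 B, covers [47980, 49318]
Segment 3: SEQ = 49319, len = 1212 B, covers [49319, 50530] [LOST]
In-order data received: bytes [46706, 49318] (segments 1..2).
Segment 3 missing -> gap begins at byte 49319.
Cumulative ACK = next expected in-order byte = 46706 + 1274 + 1339 = 49319

49319


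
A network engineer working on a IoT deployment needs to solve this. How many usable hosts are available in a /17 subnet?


Given: subnet mask /17
Host bits = 32 - 17 = 15
Total addresses = 2^15 = 32768
Usable hosts = 32768 - 2 (network + broadcast) = 32766

32766


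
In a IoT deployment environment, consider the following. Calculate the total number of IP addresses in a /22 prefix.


Given: CIDR prefix /22
Host bits = 32 - 22 = 10
Total addresses = 2^10 = 1024

1024


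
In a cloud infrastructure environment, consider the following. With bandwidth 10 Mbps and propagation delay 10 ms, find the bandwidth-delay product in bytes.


Given: bandwidth = 10 Mbps, delay = 10 ms
BDP in bits = 10 * 10^6 * 10 / 1000
BDP in bits = 100000
BDP in bytes = 100000 / 8 = 12500

12500


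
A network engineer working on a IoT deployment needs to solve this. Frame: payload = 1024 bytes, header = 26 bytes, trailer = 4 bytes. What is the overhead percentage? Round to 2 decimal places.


Given: payload = 1024 B, header = 26 B, trailer = 4 B
Overhead bytes = header + trailer = 26 + 4 = 30
Total frame = payload + overhead = 1024 + 30 = 1054
Overhead % = 30 / 1054 * 100 = 2.8463% -> 2.85% (2 dp)

2.85


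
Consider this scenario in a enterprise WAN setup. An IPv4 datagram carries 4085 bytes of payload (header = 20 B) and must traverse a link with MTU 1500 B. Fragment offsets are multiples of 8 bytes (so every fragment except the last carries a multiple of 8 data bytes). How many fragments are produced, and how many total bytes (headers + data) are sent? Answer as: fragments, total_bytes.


Max data per non-final fragment = floor((MTU - header)/8)*8 = floor((1500 - 20)/8)*8 = floor(1480/8)*8 = 1480 B
Final fragment needs no 8-byte alignment: it can carry up to MTU - header = 1480 B
Non-final fragments needed = ceil((payload - 1480) / 1480) = ceil(2605/1480) = ceil(1.7601) = 2
Number of fragments = 2 + 1 = 3
Fragment sizes (data): 2 * 1480 B + 1125 B (last, 1125 <= 1480 OK)
Total bytes sent = payload + n_frags * header = 4085 + 3*20 = 4085 + 60 = 4145 B

3, 4145


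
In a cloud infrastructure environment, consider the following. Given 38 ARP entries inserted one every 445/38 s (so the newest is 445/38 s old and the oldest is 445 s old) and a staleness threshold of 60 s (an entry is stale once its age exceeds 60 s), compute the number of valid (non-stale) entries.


Ages are k * 445/38 s for k = 1..38 (spacing = 11.7105 s).
Entry k is valid iff k * 445/38 <= 60 iff k <= 38 * 60 / 445 = 5.1236
n_valid = floor(5.1236) = 5
(n_stale = 38 - 5 = 33)

5


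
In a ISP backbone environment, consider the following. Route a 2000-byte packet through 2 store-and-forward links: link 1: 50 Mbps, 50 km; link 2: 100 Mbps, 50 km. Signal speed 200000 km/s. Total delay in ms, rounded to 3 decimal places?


Packet = 2000 bytes = 16000 bits. Store-and-forward: sum (t_trans + t_prop) per link.
Link 1: t_trans = 16000/(50*10^6) s = 0.3200 ms; t_prop = 50/200000 s = 0.2500 ms; subtotal = 0.5700 ms
Link 2: t_trans = 16000/(100*10^6) s = 0.1600 ms; t_prop = 50/200000 s = 0.2500 ms; subtotal = 0.4100 ms
End-to-end = 0.5700 + 0.4100 = 0.9800 ms -> 0.980 ms (3 dp)

0.980


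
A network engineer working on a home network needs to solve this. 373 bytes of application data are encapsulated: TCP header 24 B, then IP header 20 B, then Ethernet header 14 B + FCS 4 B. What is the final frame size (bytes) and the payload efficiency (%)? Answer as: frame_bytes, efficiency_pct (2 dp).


TCP segment = 373 + 24 = 397 B
IP packet = 397 + 20 = 417 B
Ethernet frame = 417 + 14 + 4 = 435 B
Efficiency = app / frame = 373 / 435 = 0.857471 = 85.7471% -> 85.75% (2 dp)

435, 85.75


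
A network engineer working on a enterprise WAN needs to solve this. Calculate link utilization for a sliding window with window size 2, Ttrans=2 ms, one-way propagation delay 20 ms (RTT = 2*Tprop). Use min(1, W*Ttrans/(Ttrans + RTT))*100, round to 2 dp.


Given: W = 2, Ttrans = 2 ms, RTT = 40 ms (= 2 * Tprop, Tprop = 20 ms)
Cycle time = Ttrans + RTT = 2 + 40 = 42 ms (first packet sent until its ACK returns)
W * Ttrans = 2 * 2 = 4 ms of sending per cycle
W * Ttrans / (Ttrans + RTT) = 4 / 42 = 0.095238
U = min(1, 0.095238) = 0.095238
U% = 9.52%

9.52


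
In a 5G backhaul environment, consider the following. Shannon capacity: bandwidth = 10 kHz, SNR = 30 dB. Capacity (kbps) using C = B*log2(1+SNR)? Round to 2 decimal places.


Given: B = 10 kHz, SNR = 30 dB
SNR linear = 10^(30/10) = 1000
1 + SNR = 1001
log2(1001) = 9.9672262588
C = 10 * 1000 * 9.9672262588 = 99672.2626 bps
C = 99.672263 kbps -> 99.67 kbps (2 dp)

99.67


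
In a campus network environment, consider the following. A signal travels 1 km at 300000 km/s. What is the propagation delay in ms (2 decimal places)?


Given: distance = 1 km, speed = 300000 km/s
Delay = distance / speed = 1 / 300000 seconds
Delay in ms = 1 * 1000 / 300000
Delay = 0.0033 ms
Rounded to 2 dp = 0.00 ms

0.00


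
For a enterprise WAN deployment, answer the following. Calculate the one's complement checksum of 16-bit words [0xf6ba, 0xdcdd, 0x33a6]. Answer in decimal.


Given words: [0xf6ba, 0xdcdd, 0x33a6]
Step 1: Sum all words
Raw sum = 63162 + 56541 + 13222 = 132925
Step 2: Fold carry: (1853 + 2) = 1855
One's complement = ~1855 & 0xFFFF = 63680

63680


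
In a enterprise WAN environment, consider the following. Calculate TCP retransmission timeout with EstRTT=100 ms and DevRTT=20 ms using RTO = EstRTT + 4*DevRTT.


Given: EstRTT = 100 ms, DevRTT = 20 ms
Timeout = EstRTT + 4 * DevRTT
4 * DevRTT = 4 * 20 = 80
Timeout = 100 + 80 = 180 ms

180


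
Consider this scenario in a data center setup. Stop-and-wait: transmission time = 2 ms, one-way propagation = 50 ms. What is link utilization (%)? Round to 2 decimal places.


Given: Ttrans = 2 ms, Tprop = 50 ms
RTT = 2 * Tprop = 2 * 50 = 100 ms
U = Ttrans / (Ttrans + RTT)
U = 2 / (2 + 100)
U = 2 / 102 = 0.019608
U% = 1.96%

1.96


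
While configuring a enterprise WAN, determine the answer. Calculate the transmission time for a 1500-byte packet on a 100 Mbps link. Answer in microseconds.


Given: packet = 1500 bytes, bandwidth = 100 Mbps
Packet in bits = 1500 * 8 = 12000 bits
Bandwidth = 100 * 10^6 = 100000000 bps
Time = 12000 / 100000000 seconds
Time in us = 12000 * 10^6 / 100000000 = 120

120


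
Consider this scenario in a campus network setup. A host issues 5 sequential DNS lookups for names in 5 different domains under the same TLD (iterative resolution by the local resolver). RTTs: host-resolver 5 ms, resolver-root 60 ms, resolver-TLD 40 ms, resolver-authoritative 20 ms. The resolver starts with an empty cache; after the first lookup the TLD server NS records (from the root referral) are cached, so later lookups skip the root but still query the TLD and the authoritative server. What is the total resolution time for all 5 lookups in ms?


Lookup 1 (cold cache): local + root + TLD + auth = 5 + 60 + 40 + 20 = 125 ms
Lookups 2..5 (TLD NS cached -> skip root; new domain -> still ask TLD and auth): local + TLD + auth = 5 + 40 + 20 = 65 ms each
Remaining 4 lookups: 4 * 65 = 260 ms
Total = 125 + 260 = 385 ms

385


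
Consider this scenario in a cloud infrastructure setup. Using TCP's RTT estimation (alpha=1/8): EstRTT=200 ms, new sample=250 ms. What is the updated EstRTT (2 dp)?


Given: EstRTT = 200 ms, SampleRTT = 250 ms, alpha = 1/8
New EstRTT = (1 - alpha) * EstRTT + alpha * SampleRTT
(7/8) * 200 = 175
(1/8) * 250 = 31.25
New EstRTT = 175 + 31.25 = 206.25 ms -> 206.25 ms (2 dp)

206.25


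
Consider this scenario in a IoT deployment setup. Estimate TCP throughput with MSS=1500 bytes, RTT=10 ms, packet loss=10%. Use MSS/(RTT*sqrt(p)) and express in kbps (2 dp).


Given: MSS = 1500 bytes, RTT = 10 ms, loss = 10%
RTT in seconds = 10 / 1000 = 0.01
Loss rate = 10% = 0.1
sqrt(loss) = sqrt(0.1) = 0.316227766017
Throughput (bytes/s) = 1500 / (0.01 * 0.316227766017) = 474341.6490
Throughput (kbps) = 474341.6490 * 8 / 1000 = 3794.733192 -> 3794.73 kbps (2 dp)

3794.73
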